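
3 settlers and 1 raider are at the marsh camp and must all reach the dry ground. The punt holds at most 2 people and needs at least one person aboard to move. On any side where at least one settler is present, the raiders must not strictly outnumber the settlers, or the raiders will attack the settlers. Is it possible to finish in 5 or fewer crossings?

Yes

Yes — this plan uses 5 crossings (≤ 5):
1. 1 settler and 1 raider → the dry ground.  (the marsh camp: 2S 0R; the dry ground: 1S 1R)
2. 1 raider ← the marsh camp.  (the marsh camp: 2S 1R; the dry ground: 1S 0R)
3. 1 settler and 1 raider → the dry ground.  (the marsh camp: 1S 0R; the dry ground: 2S 1R)
4. 1 raider ← the marsh camp.  (the marsh camp: 1S 1R; the dry ground: 2S 0R)
5. 1 settler and 1 raider → the dry ground.  (the marsh camp: 0S 0R; the dry ground: 3S 1R)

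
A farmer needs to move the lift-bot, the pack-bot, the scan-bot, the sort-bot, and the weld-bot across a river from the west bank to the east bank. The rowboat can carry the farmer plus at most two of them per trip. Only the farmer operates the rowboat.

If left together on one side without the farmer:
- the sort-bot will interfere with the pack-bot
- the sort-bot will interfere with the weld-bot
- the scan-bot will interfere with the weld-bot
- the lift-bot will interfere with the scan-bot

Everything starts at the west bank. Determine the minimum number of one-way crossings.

7

Counting alone: the farmer can take at most 2 across per trip to the east bank, so moving all 5 needs at least 3 loaded trips out, with a return between consecutive ones — at least 5 crossings.
The safety rule pushes this higher. Following every safe sequence of crossings, the most of the 5 that can be at the east bank as the rowboat arrives there on crossing 5 is 4 — never all 5.
So no plan with fewer than 7 crossings exists, and this one achieves 7:
1. Farmer goes to the east bank with the scan-bot and the sort-bot.
2. Farmer goes back to the west bank alone.
3. Farmer goes to the east bank with the lift-bot.
4. Farmer goes back to the west bank with the scan-bot.
5. Farmer goes to the east bank with the pack-bot and the weld-bot.
6. Farmer goes back to the west bank with the sort-bot.
7. Farmer goes to the east bank with the scan-bot and the sort-bot.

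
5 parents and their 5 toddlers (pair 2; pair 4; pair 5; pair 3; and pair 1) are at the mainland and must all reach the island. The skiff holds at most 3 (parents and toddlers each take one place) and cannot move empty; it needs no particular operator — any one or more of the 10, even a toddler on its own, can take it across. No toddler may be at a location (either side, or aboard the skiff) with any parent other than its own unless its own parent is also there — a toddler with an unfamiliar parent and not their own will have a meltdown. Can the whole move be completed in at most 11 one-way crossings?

Yes — this plan uses 11 crossings (≤ 11):
1. parent 2 and toddler 2 cross → the island.
2. parent 2 crosses ← the mainland.
3. toddler 3, toddler 4, and toddler 5 cross → the island.
4. toddler 2 crosses ← the mainland.
5. parent 3, parent 4, and parent 5 cross → the island.
6. parent 4 and toddler 4 cross ← the mainland.
7. parent 1, parent 2, and parent 4 cross → the island.
8. toddler 5 crosses ← the mainland.
9. toddler 2 and toddler 4 cross → the island.
10. toddler 2 crosses ← the mainland.
11. toddler 1, toddler 2, and toddler 5 cross → the island.

Yes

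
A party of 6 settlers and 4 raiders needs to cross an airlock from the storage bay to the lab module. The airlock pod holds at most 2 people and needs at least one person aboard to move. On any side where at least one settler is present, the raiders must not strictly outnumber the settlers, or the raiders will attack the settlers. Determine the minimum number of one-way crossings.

Counting alone: each trip to the lab module takes at most 2 across and each return brings at least 1 back, so after t trips out (and t−1 returns) at most 2t − (t−1) of the 10 are across; that first reaches 10 at t = 9, so at least 17 crossings are needed.
The plan below uses exactly 17 crossings, so it is optimal:
1. 2 raiders → the lab module.  (the storage bay: 6S 2R; the lab module: 0S 2R)
2. 1 raider ← the storage bay.  (the storage bay: 6S 3R; the lab module: 0S 1R)
3. 2 raiders → the lab module.  (the storage bay: 6S 1R; the lab module: 0S 3R)
4. 1 raider ← the storage bay.  (the storage bay: 6S 2R; the lab module: 0S 2R)
5. 2 settlers → the lab module.  (the storage bay: 4S 2R; the lab module: 2S 2R)
6. 1 raider ← the storage bay.  (the storage bay: 4S 3R; the lab module: 2S 1R)
7. 1 settler and 1 raider → the lab module.  (the storage bay: 3S 2R; the lab module: 3S 2R)
8. 1 raider ← the storage bay.  (the storage bay: 3S 3R; the lab module: 3S 1R)
9. 2 raiders → the lab module.  (the storage bay: 3S 1R; the lab module: 3S 3R)
10. 1 raider ← the storage bay.  (the storage bay: 3S 2R; the lab module: 3S 2R)
11. 1 settler and 1 raider → the lab module.  (the storage bay: 2S 1R; the lab module: 4S 3R)
12. 1 raider ← the storage bay.  (the storage bay: 2S 2R; the lab module: 4S 2R)
13. 2 raiders → the lab module.  (the storage bay: 2S 0R; the lab module: 4S 4R)
14. 1 raider ← the storage bay.  (the storage bay: 2S 1R; the lab module: 4S 3R)
15. 1 settler and 1 raider → the lab module.  (the storage bay: 1S 0R; the lab module: 5S 4R)
16. 1 raider ← the storage bay.  (the storage bay: 1S 1R; the lab module: 5S 3R)
17. 1 settler and 1 raider → the lab module.  (the storage bay: 0S 0R; the lab module: 6S 4R)

17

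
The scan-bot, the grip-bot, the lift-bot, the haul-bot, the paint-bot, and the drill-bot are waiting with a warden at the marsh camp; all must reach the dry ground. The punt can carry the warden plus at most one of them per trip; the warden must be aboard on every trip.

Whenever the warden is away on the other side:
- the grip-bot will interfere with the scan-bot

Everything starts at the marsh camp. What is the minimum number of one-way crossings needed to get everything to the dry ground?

Counting alone: the warden can take at most 1 across per trip to the dry ground, so moving all 6 needs at least 6 loaded trips out, with a return between consecutive ones — at least 11 crossings.
The plan below uses exactly 11 crossings, so it is optimal:
1. Warden goes to the dry ground with the scan-bot.  [the marsh camp: the drill-bot, the grip-bot, the haul-bot, the lift-bot, the paint-bot | the dry ground: the scan-bot]
2. Warden goes back to the marsh camp alone.  [the marsh camp: the drill-bot, the grip-bot, the haul-bot, the lift-bot, the paint-bot | the dry ground: the scan-bot]
3. Warden goes to the dry ground with the lift-bot.  [the marsh camp: the drill-bot, the grip-bot, the haul-bot, the paint-bot | the dry ground: the lift-bot, the scan-bot]
4. Warden goes back to the marsh camp alone.  [the marsh camp: the drill-bot, the grip-bot, the haul-bot, the paint-bot | the dry ground: the lift-bot, the scan-bot]
5. Warden goes to the dry ground with the haul-bot.  [the marsh camp: the drill-bot, the grip-bot, the paint-bot | the dry ground: the haul-bot, the lift-bot, the scan-bot]
6. Warden goes back to the marsh camp alone.  [the marsh camp: the drill-bot, the grip-bot, the paint-bot | the dry ground: the haul-bot, the lift-bot, the scan-bot]
7. Warden goes to the dry ground with the paint-bot.  [the marsh camp: the drill-bot, the grip-bot | the dry ground: the haul-bot, the lift-bot, the paint-bot, the scan-bot]
8. Warden goes back to the marsh camp alone.  [the marsh camp: the drill-bot, the grip-bot | the dry ground: the haul-bot, the lift-bot, the paint-bot, the scan-bot]
9. Warden goes to the dry ground with the drill-bot.  [the marsh camp: the grip-bot | the dry ground: the drill-bot, the haul-bot, the lift-bot, the paint-bot, the scan-bot]
10. Warden goes back to the marsh camp alone.  [the marsh camp: the grip-bot | the dry ground: the drill-bot, the haul-bot, the lift-bot, the paint-bot, the scan-bot]
11. Warden goes to the dry ground with the grip-bot.  [the marsh camp: — | the dry ground: the drill-bot, the grip-bot, the haul-bot, the lift-bot, the paint-bot, the scan-bot]

11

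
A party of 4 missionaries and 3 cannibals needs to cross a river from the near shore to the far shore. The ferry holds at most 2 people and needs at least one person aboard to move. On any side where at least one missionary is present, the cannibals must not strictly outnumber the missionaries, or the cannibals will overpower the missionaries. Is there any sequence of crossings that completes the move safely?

Yes

1. 2 cannibals → the far shore.  (the near shore: 4M 1C; the far shore: 0M 2C)
2. 1 cannibal ← the near shore.  (the near shore: 4M 2C; the far shore: 0M 1C)
3. 2 cannibals → the far shore.  (the near shore: 4M 0C; the far shore: 0M 3C)
4. 1 cannibal ← the near shore.  (the near shore: 4M 1C; the far shore: 0M 2C)
5. 2 missionaries → the far shore.  (the near shore: 2M 1C; the far shore: 2M 2C)
6. 1 cannibal ← the near shore.  (the near shore: 2M 2C; the far shore: 2M 1C)
7. 1 missionary and 1 cannibal → the far shore.  (the near shore: 1M 1C; the far shore: 3M 2C)
8. 1 missionary ← the near shore.  (the near shore: 2M 1C; the far shore: 2M 2C)
9. 1 missionary and 1 cannibal → the far shore.  (the near shore: 1M 0C; the far shore: 3M 3C)
10. 1 cannibal ← the near shore.  (the near shore: 1M 1C; the far shore: 3M 2C)
11. 1 missionary and 1 cannibal → the far shore.  (the near shore: 0M 0C; the far shore: 4M 3C)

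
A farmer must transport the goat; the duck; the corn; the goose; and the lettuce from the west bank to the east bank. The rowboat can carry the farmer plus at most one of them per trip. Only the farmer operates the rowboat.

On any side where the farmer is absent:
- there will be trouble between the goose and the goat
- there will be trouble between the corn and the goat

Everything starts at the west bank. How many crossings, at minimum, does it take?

11

Counting alone: the farmer can take at most 1 across per trip to the east bank, so moving all 5 needs at least 5 loaded trips out, with a return between consecutive ones — at least 9 crossings.
The safety rule pushes this higher. Following every safe sequence of crossings, the most of the 5 that can be at the east bank as the rowboat arrives there on crossing 9 is 4 — never all 5.
So no plan with fewer than 11 crossings exists, and this one achieves 11:
1. Farmer goes to the east bank with the goat.  [the west bank: the corn, the duck, the goose, the lettuce | the east bank: the goat]
2. Farmer goes back to the west bank alone.  [the west bank: the corn, the duck, the goose, the lettuce | the east bank: the goat]
3. Farmer goes to the east bank with the duck.  [the west bank: the corn, the goose, the lettuce | the east bank: the duck, the goat]
4. Farmer goes back to the west bank alone.  [the west bank: the corn, the goose, the lettuce | the east bank: the duck, the goat]
5. Farmer goes to the east bank with the corn.  [the west bank: the goose, the lettuce | the east bank: the corn, the duck, the goat]
6. Farmer goes back to the west bank with the goat.  [the west bank: the goat, the goose, the lettuce | the east bank: the corn, the duck]
7. Farmer goes to the east bank with the goose.  [the west bank: the goat, the lettuce | the east bank: the corn, the duck, the goose]
8. Farmer goes back to the west bank alone.  [the west bank: the goat, the lettuce | the east bank: the corn, the duck, the goose]
9. Farmer goes to the east bank with the lettuce.  [the west bank: the goat | the east bank: the corn, the duck, the goose, the lettuce]
10. Farmer goes back to the west bank alone.  [the west bank: the goat | the east bank: the corn, the duck, the goose, the lettuce]
11. Farmer goes to the east bank with the goat.  [the west bank: — | the east bank: the corn, the duck, the goat, the goose, the lettuce]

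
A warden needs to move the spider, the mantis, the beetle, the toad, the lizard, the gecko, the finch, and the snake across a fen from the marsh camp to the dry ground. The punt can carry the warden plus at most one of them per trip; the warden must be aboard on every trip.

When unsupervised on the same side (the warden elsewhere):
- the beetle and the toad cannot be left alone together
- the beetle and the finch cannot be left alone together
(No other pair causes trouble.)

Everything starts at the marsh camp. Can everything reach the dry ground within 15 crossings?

Counting alone: the warden can take at most 1 across per trip to the dry ground, so moving all 8 needs at least 8 loaded trips out, with a return between consecutive ones — at least 15 crossings.
The safety rule pushes this higher. Following every safe sequence of crossings, the most of the 8 that can be at the dry ground as the punt arrives there on crossing 15 is 7 — never all 8.
So the move cannot be finished within 15 crossings. (The shortest complete plan takes 17:)
1. Warden goes to the dry ground with the beetle.  [the marsh camp: the finch, the gecko, the lizard, the mantis, the snake, the spider, the toad | the dry ground: the beetle]
2. Warden goes back to the marsh camp alone.  [the marsh camp: the finch, the gecko, the lizard, the mantis, the snake, the spider, the toad | the dry ground: the beetle]
3. Warden goes to the dry ground with the spider.  [the marsh camp: the finch, the gecko, the lizard, the mantis, the snake, the toad | the dry ground: the beetle, the spider]
4. Warden goes back to the marsh camp alone.  [the marsh camp: the finch, the gecko, the lizard, the mantis, the snake, the toad | the dry ground: the beetle, the spider]
5. Warden goes to the dry ground with the mantis.  [the marsh camp: the finch, the gecko, the lizard, the snake, the toad | the dry ground: the beetle, the mantis, the spider]
6. Warden goes back to the marsh camp alone.  [the marsh camp: the finch, the gecko, the lizard, the snake, the toad | the dry ground: the beetle, the mantis, the spider]
7. Warden goes to the dry ground with the toad.  [the marsh camp: the finch, the gecko, the lizard, the snake | the dry ground: the beetle, the mantis, the spider, the toad]
8. Warden goes back to the marsh camp with the beetle.  [the marsh camp: the beetle, the finch, the gecko, the lizard, the snake | the dry ground: the mantis, the spider, the toad]
9. Warden goes to the dry ground with the finch.  [the marsh camp: the beetle, the gecko, the lizard, the snake | the dry ground: the finch, the mantis, the spider, the toad]
10. Warden goes back to the marsh camp alone.  [the marsh camp: the beetle, the gecko, the lizard, the snake | the dry ground: the finch, the mantis, the spider, the toad]
11. Warden goes to the dry ground with the lizard.  [the marsh camp: the beetle, the gecko, the snake | the dry ground: the finch, the lizard, the mantis, the spider, the toad]
12. Warden goes back to the marsh camp alone.  [the marsh camp: the beetle, the gecko, the snake | the dry ground: the finch, the lizard, the mantis, the spider, the toad]
13. Warden goes to the dry ground with the gecko.  [the marsh camp: the beetle, the snake | the dry ground: the finch, the gecko, the lizard, the mantis, the spider, the toad]
14. Warden goes back to the marsh camp alone.  [the marsh camp: the beetle, the snake | the dry ground: the finch, the gecko, the lizard, the mantis, the spider, the toad]
15. Warden goes to the dry ground with the snake.  [the marsh camp: the beetle | the dry ground: the finch, the gecko, the lizard, the mantis, the snake, the spider, the toad]
16. Warden goes back to the marsh camp alone.  [the marsh camp: the beetle | the dry ground: the finch, the gecko, the lizard, the mantis, the snake, the spider, the toad]
17. Warden goes to the dry ground with the beetle.  [the marsh camp: — | the dry ground: the beetle, the finch, the gecko, the lizard, the mantis, the snake, the spider, the toad]

No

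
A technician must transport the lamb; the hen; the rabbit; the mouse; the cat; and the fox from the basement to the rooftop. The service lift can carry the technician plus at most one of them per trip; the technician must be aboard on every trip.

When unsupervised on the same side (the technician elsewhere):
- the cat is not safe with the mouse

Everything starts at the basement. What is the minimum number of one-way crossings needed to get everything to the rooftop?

11

Counting alone: the technician can take at most 1 across per trip to the rooftop, so moving all 6 needs at least 6 loaded trips out, with a return between consecutive ones — at least 11 crossings.
The plan below uses exactly 11 crossings, so it is optimal:
1. Technician goes to the rooftop with the mouse.
2. Technician goes back to the basement alone.
3. Technician goes to the rooftop with the lamb.
4. Technician goes back to the basement alone.
5. Technician goes to the rooftop with the hen.
6. Technician goes back to the basement alone.
7. Technician goes to the rooftop with the rabbit.
8. Technician goes back to the basement alone.
9. Technician goes to the rooftop with the fox.
10. Technician goes back to the basement alone.
11. Technician goes to the rooftop with the cat.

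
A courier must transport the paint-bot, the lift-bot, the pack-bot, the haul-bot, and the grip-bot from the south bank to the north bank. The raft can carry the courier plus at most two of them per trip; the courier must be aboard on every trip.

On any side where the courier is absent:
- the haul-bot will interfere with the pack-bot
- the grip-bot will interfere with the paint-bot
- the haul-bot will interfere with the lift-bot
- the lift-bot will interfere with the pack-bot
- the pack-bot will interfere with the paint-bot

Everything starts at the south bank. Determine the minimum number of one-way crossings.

Whatever the first load, the items left behind include a forbidden pair without the courier. No opening move is safe, so no plan exists.

impossible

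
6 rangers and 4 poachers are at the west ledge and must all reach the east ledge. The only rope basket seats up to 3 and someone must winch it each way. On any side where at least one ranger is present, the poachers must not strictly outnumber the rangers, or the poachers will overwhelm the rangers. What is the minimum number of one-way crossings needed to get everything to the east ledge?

9

Counting alone: each trip to the east ledge takes at most 3 across and each return brings at least 1 back, so after t trips out (and t−1 returns) at most 3t − (t−1) of the 10 are across; that first reaches 10 at t = 5, so at least 9 crossings are needed.
The plan below uses exactly 9 crossings, so it is optimal:
1. 2 poachers → the east ledge.  (the west ledge: 6R 2P; the east ledge: 0R 2P)
2. 1 poacher ← the west ledge.  (the west ledge: 6R 3P; the east ledge: 0R 1P)
3. 3 poachers → the east ledge.  (the west ledge: 6R 0P; the east ledge: 0R 4P)
4. 1 poacher ← the west ledge.  (the west ledge: 6R 1P; the east ledge: 0R 3P)
5. 3 rangers → the east ledge.  (the west ledge: 3R 1P; the east ledge: 3R 3P)
6. 1 poacher ← the west ledge.  (the west ledge: 3R 2P; the east ledge: 3R 2P)
7. 1 ranger and 2 poachers → the east ledge.  (the west ledge: 2R 0P; the east ledge: 4R 4P)
8. 1 poacher ← the west ledge.  (the west ledge: 2R 1P; the east ledge: 4R 3P)
9. 2 rangers and 1 poacher → the east ledge.  (the west ledge: 0R 0P; the east ledge: 6R 4P)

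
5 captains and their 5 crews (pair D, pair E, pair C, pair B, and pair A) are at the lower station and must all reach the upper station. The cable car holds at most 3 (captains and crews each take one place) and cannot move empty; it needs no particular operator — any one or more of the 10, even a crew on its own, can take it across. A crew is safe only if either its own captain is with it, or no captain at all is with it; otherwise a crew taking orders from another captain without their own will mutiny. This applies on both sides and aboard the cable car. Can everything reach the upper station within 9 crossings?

No

Counting alone: each trip to the upper station takes at most 3 across and each return brings at least 1 back, so after t trips out (and t−1 returns) at most 3t − (t−1) of the 10 are across; that first reaches 10 at t = 5, so at least 9 crossings are needed.
The safety rule pushes this higher. Following every safe sequence of crossings, the most of the 10 that can be at the upper station as the cable car arrives there on crossing 9 is 9 — never all 10.
So the move cannot be finished within 9 crossings. (The shortest complete plan takes 11:)
1. captain D and crew D cross → the upper station.
2. captain D crosses ← the lower station.
3. crew B, crew C, and crew E cross → the upper station.
4. crew D crosses ← the lower station.
5. captain B, captain C, and captain E cross → the upper station.
6. captain E and crew E cross ← the lower station.
7. captain A, captain D, and captain E cross → the upper station.
8. crew C crosses ← the lower station.
9. crew D and crew E cross → the upper station.
10. crew D crosses ← the lower station.
11. crew A, crew C, and crew D cross → the upper station.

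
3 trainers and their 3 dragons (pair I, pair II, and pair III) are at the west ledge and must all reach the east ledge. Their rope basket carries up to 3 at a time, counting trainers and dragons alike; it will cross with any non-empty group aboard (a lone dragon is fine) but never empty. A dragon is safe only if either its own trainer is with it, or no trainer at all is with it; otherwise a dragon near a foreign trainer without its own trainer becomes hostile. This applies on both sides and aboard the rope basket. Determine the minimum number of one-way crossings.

5

Counting alone: each trip to the east ledge takes at most 3 across and each return brings at least 1 back, so after t trips out (and t−1 returns) at most 3t − (t−1) of the 6 are across; that first reaches 6 at t = 3, so at least 5 crossings are needed.
The plan below uses exactly 5 crossings, so it is optimal:
1. dragon I and trainer I cross → the east ledge.
2. trainer I crosses ← the west ledge.
3. trainer I, trainer II, and trainer III cross → the east ledge.
4. dragon I crosses ← the west ledge.
5. dragon I, dragon II, and dragon III cross → the east ledge.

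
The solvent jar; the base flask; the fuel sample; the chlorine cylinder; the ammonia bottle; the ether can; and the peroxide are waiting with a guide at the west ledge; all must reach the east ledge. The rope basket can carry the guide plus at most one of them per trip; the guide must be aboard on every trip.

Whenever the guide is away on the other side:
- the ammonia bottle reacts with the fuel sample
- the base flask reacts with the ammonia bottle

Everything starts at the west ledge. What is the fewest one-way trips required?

15

Counting alone: the guide can take at most 1 across per trip to the east ledge, so moving all 7 needs at least 7 loaded trips out, with a return between consecutive ones — at least 13 crossings.
The safety rule pushes this higher. Following every safe sequence of crossings, the most of the 7 that can be at the east ledge as the rope basket arrives there on crossing 13 is 6 — never all 7.
So no plan with fewer than 15 crossings exists, and this one achieves 15:
1. Guide goes to the east ledge with the ammonia bottle.  [the west ledge: the base flask, the chlorine cylinder, the ether can, the fuel sample, the peroxide, the solvent jar | the east ledge: the ammonia bottle]
2. Guide goes back to the west ledge alone.  [the west ledge: the base flask, the chlorine cylinder, the ether can, the fuel sample, the peroxide, the solvent jar | the east ledge: the ammonia bottle]
3. Guide goes to the east ledge with the solvent jar.  [the west ledge: the base flask, the chlorine cylinder, the ether can, the fuel sample, the peroxide | the east ledge: the ammonia bottle, the solvent jar]
4. Guide goes back to the west ledge alone.  [the west ledge: the base flask, the chlorine cylinder, the ether can, the fuel sample, the peroxide | the east ledge: the ammonia bottle, the solvent jar]
5. Guide goes to the east ledge with the base flask.  [the west ledge: the chlorine cylinder, the ether can, the fuel sample, the peroxide | the east ledge: the ammonia bottle, the base flask, the solvent jar]
6. Guide goes back to the west ledge with the ammonia bottle.  [the west ledge: the ammonia bottle, the chlorine cylinder, the ether can, the fuel sample, the peroxide | the east ledge: the base flask, the solvent jar]
7. Guide goes to the east ledge with the fuel sample.  [the west ledge: the ammonia bottle, the chlorine cylinder, the ether can, the peroxide | the east ledge: the base flask, the fuel sample, the solvent jar]
8. Guide goes back to the west ledge alone.  [the west ledge: the ammonia bottle, the chlorine cylinder, the ether can, the peroxide | the east ledge: the base flask, the fuel sample, the solvent jar]
9. Guide goes to the east ledge with the chlorine cylinder.  [the west ledge: the ammonia bottle, the ether can, the peroxide | the east ledge: the base flask, the chlorine cylinder, the fuel sample, the solvent jar]
10. Guide goes back to the west ledge alone.  [the west ledge: the ammonia bottle, the ether can, the peroxide | the east ledge: the base flask, the chlorine cylinder, the fuel sample, the solvent jar]
11. Guide goes to the east ledge with the ether can.  [the west ledge: the ammonia bottle, the peroxide | the east ledge: the base flask, the chlorine cylinder, the ether can, the fuel sample, the solvent jar]
12. Guide goes back to the west ledge alone.  [the west ledge: the ammonia bottle, the peroxide | the east ledge: the base flask, the chlorine cylinder, the ether can, the fuel sample, the solvent jar]
13. Guide goes to the east ledge with the peroxide.  [the west ledge: the ammonia bottle | the east ledge: the base flask, the chlorine cylinder, the ether can, the fuel sample, the peroxide, the solvent jar]
14. Guide goes back to the west ledge alone.  [the west ledge: the ammonia bottle | the east ledge: the base flask, the chlorine cylinder, the ether can, the fuel sample, the peroxide, the solvent jar]
15. Guide goes to the east ledge with the ammonia bottle.  [the west ledge: — | the east ledge: the ammonia bottle, the base flask, the chlorine cylinder, the ether can, the fuel sample, the peroxide, the solvent jar]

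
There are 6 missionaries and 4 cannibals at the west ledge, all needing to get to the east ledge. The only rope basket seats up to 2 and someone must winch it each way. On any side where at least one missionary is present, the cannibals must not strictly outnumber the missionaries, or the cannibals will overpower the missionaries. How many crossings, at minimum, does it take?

17

Counting alone: each trip to the east ledge takes at most 2 across and each return brings at least 1 back, so after t trips out (and t−1 returns) at most 2t − (t−1) of the 10 are across; that first reaches 10 at t = 9, so at least 17 crossings are needed.
The plan below uses exactly 17 crossings, so it is optimal:
1. 2 cannibals → the east ledge.  (the west ledge: 6M 2C; the east ledge: 0M 2C)
2. 1 cannibal ← the west ledge.  (the west ledge: 6M 3C; the east ledge: 0M 1C)
3. 2 cannibals → the east ledge.  (the west ledge: 6M 1C; the east ledge: 0M 3C)
4. 1 cannibal ← the west ledge.  (the west ledge: 6M 2C; the east ledge: 0M 2C)
5. 2 missionaries → the east ledge.  (the west ledge: 4M 2C; the east ledge: 2M 2C)
6. 1 cannibal ← the west ledge.  (the west ledge: 4M 3C; the east ledge: 2M 1C)
7. 1 missionary and 1 cannibal → the east ledge.  (the west ledge: 3M 2C; the east ledge: 3M 2C)
8. 1 cannibal ← the west ledge.  (the west ledge: 3M 3C; the east ledge: 3M 1C)
9. 2 cannibals → the east ledge.  (the west ledge: 3M 1C; the east ledge: 3M 3C)
10. 1 cannibal ← the west ledge.  (the west ledge: 3M 2C; the east ledge: 3M 2C)
11. 1 missionary and 1 cannibal → the east ledge.  (the west ledge: 2M 1C; the east ledge: 4M 3C)
12. 1 cannibal ← the west ledge.  (the west ledge: 2M 2C; the east ledge: 4M 2C)
13. 2 cannibals → the east ledge.  (the west ledge: 2M 0C; the east ledge: 4M 4C)
14. 1 cannibal ← the west ledge.  (the west ledge: 2M 1C; the east ledge: 4M 3C)
15. 1 missionary and 1 cannibal → the east ledge.  (the west ledge: 1M 0C; the east ledge: 5M 4C)
16. 1 cannibal ← the west ledge.  (the west ledge: 1M 1C; the east ledge: 5M 3C)
17. 1 missionary and 1 cannibal → the east ledge.  (the west ledge: 0M 0C; the east ledge: 6M 4C)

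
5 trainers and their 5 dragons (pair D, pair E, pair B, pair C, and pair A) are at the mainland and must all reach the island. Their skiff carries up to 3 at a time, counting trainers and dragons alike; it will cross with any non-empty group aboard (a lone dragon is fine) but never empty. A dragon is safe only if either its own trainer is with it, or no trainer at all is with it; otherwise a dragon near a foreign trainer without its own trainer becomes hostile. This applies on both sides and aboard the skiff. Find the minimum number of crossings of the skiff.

11

Counting alone: each trip to the island takes at most 3 across and each return brings at least 1 back, so after t trips out (and t−1 returns) at most 3t − (t−1) of the 10 are across; that first reaches 10 at t = 5, so at least 9 crossings are needed.
The safety rule pushes this higher. Following every safe sequence of crossings, the most of the 10 that can be at the island as the skiff arrives there on crossing 9 is 9 — never all 10.
So no plan with fewer than 11 crossings exists, and this one achieves 11:
1. dragon D and trainer D cross → the island.
2. trainer D crosses ← the mainland.
3. dragon B, dragon C, and dragon E cross → the island.
4. dragon D crosses ← the mainland.
5. trainer B, trainer C, and trainer E cross → the island.
6. dragon E and trainer E cross ← the mainland.
7. trainer A, trainer D, and trainer E cross → the island.
8. dragon B crosses ← the mainland.
9. dragon D and dragon E cross → the island.
10. dragon D crosses ← the mainland.
11. dragon A, dragon B, and dragon D cross → the island.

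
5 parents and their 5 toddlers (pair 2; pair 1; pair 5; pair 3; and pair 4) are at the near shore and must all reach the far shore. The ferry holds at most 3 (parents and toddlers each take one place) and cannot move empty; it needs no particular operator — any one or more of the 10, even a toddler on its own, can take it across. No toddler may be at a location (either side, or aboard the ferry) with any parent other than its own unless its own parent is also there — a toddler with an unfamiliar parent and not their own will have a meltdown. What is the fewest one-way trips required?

11

Counting alone: each trip to the far shore takes at most 3 across and each return brings at least 1 back, so after t trips out (and t−1 returns) at most 3t − (t−1) of the 10 are across; that first reaches 10 at t = 5, so at least 9 crossings are needed.
The safety rule pushes this higher. Following every safe sequence of crossings, the most of the 10 that can be at the far shore as the ferry arrives there on crossing 9 is 9 — never all 10.
So no plan with fewer than 11 crossings exists, and this one achieves 11:
1. parent 2 and toddler 2 cross → the far shore.
2. parent 2 crosses ← the near shore.
3. toddler 1, toddler 3, and toddler 5 cross → the far shore.
4. toddler 2 crosses ← the near shore.
5. parent 1, parent 3, and parent 5 cross → the far shore.
6. parent 1 and toddler 1 cross ← the near shore.
7. parent 1, parent 2, and parent 4 cross → the far shore.
8. toddler 5 crosses ← the near shore.
9. toddler 1 and toddler 2 cross → the far shore.
10. toddler 2 crosses ← the near shore.
11. toddler 2, toddler 4, and toddler 5 cross → the far shore.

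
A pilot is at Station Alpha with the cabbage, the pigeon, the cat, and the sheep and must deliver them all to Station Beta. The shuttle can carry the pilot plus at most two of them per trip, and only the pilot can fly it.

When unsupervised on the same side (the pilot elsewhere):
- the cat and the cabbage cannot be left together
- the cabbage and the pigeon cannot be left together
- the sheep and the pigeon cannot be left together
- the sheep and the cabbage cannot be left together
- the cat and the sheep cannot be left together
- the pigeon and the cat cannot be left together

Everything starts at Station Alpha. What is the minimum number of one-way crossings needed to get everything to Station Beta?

Whatever the first load, the items left behind include a forbidden pair without the pilot. No opening move is safe, so no plan exists.

impossible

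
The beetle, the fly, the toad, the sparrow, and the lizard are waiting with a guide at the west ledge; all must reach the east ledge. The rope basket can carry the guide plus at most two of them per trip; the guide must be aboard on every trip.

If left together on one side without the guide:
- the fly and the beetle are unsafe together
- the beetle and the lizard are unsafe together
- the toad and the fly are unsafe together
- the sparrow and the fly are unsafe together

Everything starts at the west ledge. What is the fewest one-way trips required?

Counting alone: the guide can take at most 2 across per trip to the east ledge, so moving all 5 needs at least 3 loaded trips out, with a return between consecutive ones — at least 5 crossings.
The plan below uses exactly 5 crossings, so it is optimal:
1. Guide goes to the east ledge with the beetle and the fly.  [the west ledge: the lizard, the sparrow, the toad | the east ledge: the beetle, the fly]
2. Guide goes back to the west ledge with the fly.  [the west ledge: the fly, the lizard, the sparrow, the toad | the east ledge: the beetle]
3. Guide goes to the east ledge with the sparrow and the toad.  [the west ledge: the fly, the lizard | the east ledge: the beetle, the sparrow, the toad]
4. Guide goes back to the west ledge alone.  [the west ledge: the fly, the lizard | the east ledge: the beetle, the sparrow, the toad]
5. Guide goes to the east ledge with the fly and the lizard.  [the west ledge: — | the east ledge: the beetle, the fly, the lizard, the sparrow, the toad]

5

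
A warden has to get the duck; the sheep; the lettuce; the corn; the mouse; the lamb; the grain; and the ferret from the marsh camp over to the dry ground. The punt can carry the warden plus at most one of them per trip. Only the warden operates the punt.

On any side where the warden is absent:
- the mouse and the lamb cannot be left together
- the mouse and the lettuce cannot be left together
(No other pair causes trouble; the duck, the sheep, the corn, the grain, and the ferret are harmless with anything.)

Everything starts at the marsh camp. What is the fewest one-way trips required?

17

Counting alone: the warden can take at most 1 across per trip to the dry ground, so moving all 8 needs at least 8 loaded trips out, with a return between consecutive ones — at least 15 crossings.
The safety rule pushes this higher. Following every safe sequence of crossings, the most of the 8 that can be at the dry ground as the punt arrives there on crossing 15 is 7 — never all 8.
So no plan with fewer than 17 crossings exists, and this one achieves 17:
1. Warden goes to the dry ground with the mouse.  [the marsh camp: the corn, the duck, the ferret, the grain, the lamb, the lettuce, the sheep | the dry ground: the mouse]
2. Warden goes back to the marsh camp alone.  [the marsh camp: the corn, the duck, the ferret, the grain, the lamb, the lettuce, the sheep | the dry ground: the mouse]
3. Warden goes to the dry ground with the duck.  [the marsh camp: the corn, the ferret, the grain, the lamb, the lettuce, the sheep | the dry ground: the duck, the mouse]
4. Warden goes back to the marsh camp alone.  [the marsh camp: the corn, the ferret, the grain, the lamb, the lettuce, the sheep | the dry ground: the duck, the mouse]
5. Warden goes to the dry ground with the sheep.  [the marsh camp: the corn, the ferret, the grain, the lamb, the lettuce | the dry ground: the duck, the mouse, the sheep]
6. Warden goes back to the marsh camp alone.  [the marsh camp: the corn, the ferret, the grain, the lamb, the lettuce | the dry ground: the duck, the mouse, the sheep]
7. Warden goes to the dry ground with the lettuce.  [the marsh camp: the corn, the ferret, the grain, the lamb | the dry ground: the duck, the lettuce, the mouse, the sheep]
8. Warden goes back to the marsh camp with the mouse.  [the marsh camp: the corn, the ferret, the grain, the lamb, the mouse | the dry ground: the duck, the lettuce, the sheep]
9. Warden goes to the dry ground with the lamb.  [the marsh camp: the corn, the ferret, the grain, the mouse | the dry ground: the duck, the lamb, the lettuce, the sheep]
10. Warden goes back to the marsh camp alone.  [the marsh camp: the corn, the ferret, the grain, the mouse | the dry ground: the duck, the lamb, the lettuce, the sheep]
11. Warden goes to the dry ground with the corn.  [the marsh camp: the ferret, the grain, the mouse | the dry ground: the corn, the duck, the lamb, the lettuce, the sheep]
12. Warden goes back to the marsh camp alone.  [the marsh camp: the ferret, the grain, the mouse | the dry ground: the corn, the duck, the lamb, the lettuce, the sheep]
13. Warden goes to the dry ground with the grain.  [the marsh camp: the ferret, the mouse | the dry ground: the corn, the duck, the grain, the lamb, the lettuce, the sheep]
14. Warden goes back to the marsh camp alone.  [the marsh camp: the ferret, the mouse | the dry ground: the corn, the duck, the grain, the lamb, the lettuce, the sheep]
15. Warden goes to the dry ground with the ferret.  [the marsh camp: the mouse | the dry ground: the corn, the duck, the ferret, the grain, the lamb, the lettuce, the sheep]
16. Warden goes back to the marsh camp alone.  [the marsh camp: the mouse | the dry ground: the corn, the duck, the ferret, the grain, the lamb, the lettuce, the sheep]
17. Warden goes to the dry ground with the mouse.  [the marsh camp: — | the dry ground: the corn, the duck, the ferret, the grain, the lamb, the lettuce, the mouse, the sheep]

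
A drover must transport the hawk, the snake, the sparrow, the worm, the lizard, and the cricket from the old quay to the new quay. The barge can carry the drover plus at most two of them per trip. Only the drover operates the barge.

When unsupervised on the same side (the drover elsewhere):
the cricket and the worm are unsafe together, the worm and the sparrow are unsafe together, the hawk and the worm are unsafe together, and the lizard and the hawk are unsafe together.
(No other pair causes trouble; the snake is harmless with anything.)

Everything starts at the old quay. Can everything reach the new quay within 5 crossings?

No

Counting alone: the drover can take at most 2 across per trip to the new quay, so moving all 6 needs at least 3 loaded trips out, with a return between consecutive ones — at least 5 crossings.
The safety rule pushes this higher. Following every safe sequence of crossings, the most of the 6 that can be at the new quay as the barge arrives there on crossing 5 is 5 — never all 6.
So the move cannot be finished within 5 crossings. (The shortest complete plan takes 7:)
1. Drover goes to the new quay with the hawk and the worm.  [the old quay: the cricket, the lizard, the snake, the sparrow | the new quay: the hawk, the worm]
2. Drover goes back to the old quay with the hawk.  [the old quay: the cricket, the hawk, the lizard, the snake, the sparrow | the new quay: the worm]
3. Drover goes to the new quay with the hawk and the snake.  [the old quay: the cricket, the lizard, the sparrow | the new quay: the hawk, the snake, the worm]
4. Drover goes back to the old quay with the worm.  [the old quay: the cricket, the lizard, the sparrow, the worm | the new quay: the hawk, the snake]
5. Drover goes to the new quay with the cricket and the sparrow.  [the old quay: the lizard, the worm | the new quay: the cricket, the hawk, the snake, the sparrow]
6. Drover goes back to the old quay alone.  [the old quay: the lizard, the worm | the new quay: the cricket, the hawk, the snake, the sparrow]
7. Drover goes to the new quay with the lizard and the worm.  [the old quay: — | the new quay: the cricket, the hawk, the lizard, the snake, the sparrow, the worm]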